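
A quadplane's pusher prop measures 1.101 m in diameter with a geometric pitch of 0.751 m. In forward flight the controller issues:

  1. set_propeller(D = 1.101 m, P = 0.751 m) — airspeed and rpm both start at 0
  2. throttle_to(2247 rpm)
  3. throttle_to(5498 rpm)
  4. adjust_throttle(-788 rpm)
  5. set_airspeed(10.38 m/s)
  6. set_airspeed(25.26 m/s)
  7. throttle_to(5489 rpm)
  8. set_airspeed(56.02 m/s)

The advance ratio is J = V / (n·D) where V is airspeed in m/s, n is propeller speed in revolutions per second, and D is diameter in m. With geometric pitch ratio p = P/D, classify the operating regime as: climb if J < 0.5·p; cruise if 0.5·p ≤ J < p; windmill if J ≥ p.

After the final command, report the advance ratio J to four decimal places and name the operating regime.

J = 0.5562, regime = cruise

set_propeller: D = 1.101 m, P = 0.751 m (p = P/D = 0.682107); state ← (V=0, rpm=0)
throttle_to(2247): rpm ← 2247
throttle_to(5498): rpm ← 5498
adjust_throttle(-788): rpm ← 5498 -788 = 4710
set_airspeed(10.38): V ← 10.38 m/s
set_airspeed(25.26): V ← 25.26 m/s
throttle_to(5489): rpm ← 5489
set_airspeed(56.02): V ← 56.02 m/s
final state: V = 56.02 m/s, rpm = 5489 → n = rpm/60 = 91.483333 rev/s
J = V / (n·D) = 56.02 / (91.483333 × 1.101) = 0.556178
regime bands: climb J<0.3411 | cruise [0.3411, 0.6821) | windmill J≥0.6821
J = 0.5562 → cruise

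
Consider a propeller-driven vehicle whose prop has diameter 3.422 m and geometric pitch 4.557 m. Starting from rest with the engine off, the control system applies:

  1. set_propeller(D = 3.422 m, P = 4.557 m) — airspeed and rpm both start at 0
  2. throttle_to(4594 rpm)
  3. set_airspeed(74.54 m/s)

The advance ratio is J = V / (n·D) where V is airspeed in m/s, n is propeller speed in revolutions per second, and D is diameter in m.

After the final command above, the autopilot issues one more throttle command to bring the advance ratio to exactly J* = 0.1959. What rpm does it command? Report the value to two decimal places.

rpm = 6671.54

set_propeller: D = 3.422 m, P = 4.557 m (p = P/D = 1.331677); state ← (V=0, rpm=0)
throttle_to(4594): rpm ← 4594
set_airspeed(74.54): V ← 74.54 m/s
final state: V = 74.54 m/s, rpm = 4594 → n = rpm/60 = 76.566667 rev/s
target J* = 0.1959; solve J* = V/(n·D) for n: n = V/(J*·D) = 74.54/(0.1959 × 3.422) = 111.192360 rev/s
rpm = 60·n = 6671.541588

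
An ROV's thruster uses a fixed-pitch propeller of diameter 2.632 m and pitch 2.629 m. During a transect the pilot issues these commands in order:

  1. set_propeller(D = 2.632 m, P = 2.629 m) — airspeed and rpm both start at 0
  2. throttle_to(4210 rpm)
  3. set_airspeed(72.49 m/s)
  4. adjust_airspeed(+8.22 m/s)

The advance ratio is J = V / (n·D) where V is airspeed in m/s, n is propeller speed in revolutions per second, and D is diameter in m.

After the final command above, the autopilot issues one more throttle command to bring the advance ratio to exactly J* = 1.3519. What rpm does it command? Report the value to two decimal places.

rpm = 1360.97

set_propeller: D = 2.632 m, P = 2.629 m (p = P/D = 0.998860); state ← (V=0, rpm=0)
throttle_to(4210): rpm ← 4210
set_airspeed(72.49): V ← 72.49 m/s
adjust_airspeed(+8.22): V ← 72.49 +8.22 = 80.71 m/s
final state: V = 80.71 m/s, rpm = 4210 → n = rpm/60 = 70.166667 rev/s
target J* = 1.3519; solve J* = V/(n·D) for n: n = V/(J*·D) = 80.71/(1.3519 × 2.632) = 22.682812 rev/s
rpm = 60·n = 1360.968723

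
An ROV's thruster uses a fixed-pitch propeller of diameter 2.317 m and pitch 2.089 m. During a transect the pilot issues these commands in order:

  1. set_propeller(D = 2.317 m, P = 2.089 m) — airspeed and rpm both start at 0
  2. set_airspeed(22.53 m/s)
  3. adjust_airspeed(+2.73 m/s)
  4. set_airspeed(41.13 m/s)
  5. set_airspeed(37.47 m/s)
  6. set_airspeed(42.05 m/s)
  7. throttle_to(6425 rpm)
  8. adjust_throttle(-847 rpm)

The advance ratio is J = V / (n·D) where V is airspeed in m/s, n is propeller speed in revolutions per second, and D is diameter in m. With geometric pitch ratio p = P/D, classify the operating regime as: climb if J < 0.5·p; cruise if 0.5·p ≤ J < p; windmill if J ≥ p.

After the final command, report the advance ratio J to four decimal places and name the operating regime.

J = 0.1952, regime = climb

set_propeller: D = 2.317 m, P = 2.089 m (p = P/D = 0.901597); state ← (V=0, rpm=0)
set_airspeed(22.53): V ← 22.53 m/s
adjust_airspeed(+2.73): V ← 22.53 +2.73 = 25.26 m/s
set_airspeed(41.13): V ← 41.13 m/s
set_airspeed(37.47): V ← 37.47 m/s
set_airspeed(42.05): V ← 42.05 m/s
throttle_to(6425): rpm ← 6425
adjust_throttle(-847): rpm ← 6425 -847 = 5578
final state: V = 42.05 m/s, rpm = 5578 → n = rpm/60 = 92.966667 rev/s
J = V / (n·D) = 42.05 / (92.966667 × 2.317) = 0.195215
regime bands: climb J<0.4508 | cruise [0.4508, 0.9016) | windmill J≥0.9016
J = 0.1952 → climb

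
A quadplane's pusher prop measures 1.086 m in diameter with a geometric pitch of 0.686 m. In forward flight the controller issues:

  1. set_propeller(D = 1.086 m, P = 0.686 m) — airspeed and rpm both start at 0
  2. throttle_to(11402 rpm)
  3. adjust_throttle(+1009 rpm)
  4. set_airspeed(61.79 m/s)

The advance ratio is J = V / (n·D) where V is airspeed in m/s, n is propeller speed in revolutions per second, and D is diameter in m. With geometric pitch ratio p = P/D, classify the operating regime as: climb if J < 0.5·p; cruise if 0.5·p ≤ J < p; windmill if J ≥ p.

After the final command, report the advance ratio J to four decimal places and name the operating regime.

J = 0.2751, regime = climb

set_propeller: D = 1.086 m, P = 0.686 m (p = P/D = 0.631676); state ← (V=0, rpm=0)
throttle_to(11402): rpm ← 11402
adjust_throttle(+1009): rpm ← 11402 +1009 = 12411
set_airspeed(61.79): V ← 61.79 m/s
final state: V = 61.79 m/s, rpm = 12411 → n = rpm/60 = 206.850000 rev/s
J = V / (n·D) = 61.79 / (206.850000 × 1.086) = 0.275063
regime bands: climb J<0.3158 | cruise [0.3158, 0.6317) | windmill J≥0.6317
J = 0.2751 → climb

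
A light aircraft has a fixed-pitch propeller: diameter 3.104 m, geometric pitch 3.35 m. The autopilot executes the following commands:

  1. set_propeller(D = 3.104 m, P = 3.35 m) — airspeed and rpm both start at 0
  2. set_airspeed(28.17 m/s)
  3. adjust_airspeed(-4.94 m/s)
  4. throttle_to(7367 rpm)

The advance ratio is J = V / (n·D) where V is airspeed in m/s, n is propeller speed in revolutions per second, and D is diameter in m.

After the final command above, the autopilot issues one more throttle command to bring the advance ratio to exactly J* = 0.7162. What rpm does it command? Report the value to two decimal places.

rpm = 626.97

set_propeller: D = 3.104 m, P = 3.35 m (p = P/D = 1.079253); state ← (V=0, rpm=0)
set_airspeed(28.17): V ← 28.17 m/s
adjust_airspeed(-4.94): V ← 28.17 -4.94 = 23.23 m/s
throttle_to(7367): rpm ← 7367
final state: V = 23.23 m/s, rpm = 7367 → n = rpm/60 = 122.783333 rev/s
target J* = 0.7162; solve J* = V/(n·D) for n: n = V/(J*·D) = 23.23/(0.7162 × 3.104) = 10.449444 rev/s
rpm = 60·n = 626.966637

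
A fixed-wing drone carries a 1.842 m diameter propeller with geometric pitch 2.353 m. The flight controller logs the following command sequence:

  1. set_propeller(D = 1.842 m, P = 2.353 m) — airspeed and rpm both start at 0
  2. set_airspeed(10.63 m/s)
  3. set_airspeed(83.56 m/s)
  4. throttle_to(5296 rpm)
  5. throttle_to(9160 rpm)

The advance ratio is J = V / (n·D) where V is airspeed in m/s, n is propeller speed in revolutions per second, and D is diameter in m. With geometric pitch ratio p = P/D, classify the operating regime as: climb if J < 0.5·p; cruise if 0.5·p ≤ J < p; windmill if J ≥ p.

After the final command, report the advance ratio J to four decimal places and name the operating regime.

J = 0.2971, regime = climb

set_propeller: D = 1.842 m, P = 2.353 m (p = P/D = 1.277416); state ← (V=0, rpm=0)
set_airspeed(10.63): V ← 10.63 m/s
set_airspeed(83.56): V ← 83.56 m/s
throttle_to(5296): rpm ← 5296
throttle_to(9160): rpm ← 9160
final state: V = 83.56 m/s, rpm = 9160 → n = rpm/60 = 152.666667 rev/s
J = V / (n·D) = 83.56 / (152.666667 × 1.842) = 0.297142
regime bands: climb J<0.6387 | cruise [0.6387, 1.2774) | windmill J≥1.2774
J = 0.2971 → climb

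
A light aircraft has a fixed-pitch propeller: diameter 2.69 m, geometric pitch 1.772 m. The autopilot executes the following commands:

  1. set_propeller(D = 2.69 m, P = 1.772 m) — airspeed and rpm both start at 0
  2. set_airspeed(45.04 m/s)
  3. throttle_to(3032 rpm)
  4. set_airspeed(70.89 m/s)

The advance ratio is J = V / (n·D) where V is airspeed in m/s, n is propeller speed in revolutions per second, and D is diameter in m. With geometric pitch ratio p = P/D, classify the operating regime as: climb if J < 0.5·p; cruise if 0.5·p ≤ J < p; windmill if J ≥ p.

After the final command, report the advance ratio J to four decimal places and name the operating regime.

J = 0.5215, regime = cruise

set_propeller: D = 2.69 m, P = 1.772 m (p = P/D = 0.658736); state ← (V=0, rpm=0)
set_airspeed(45.04): V ← 45.04 m/s
throttle_to(3032): rpm ← 3032
set_airspeed(70.89): V ← 70.89 m/s
final state: V = 70.89 m/s, rpm = 3032 → n = rpm/60 = 50.533333 rev/s
J = V / (n·D) = 70.89 / (50.533333 × 2.69) = 0.521501
regime bands: climb J<0.3294 | cruise [0.3294, 0.6587) | windmill J≥0.6587
J = 0.5215 → cruise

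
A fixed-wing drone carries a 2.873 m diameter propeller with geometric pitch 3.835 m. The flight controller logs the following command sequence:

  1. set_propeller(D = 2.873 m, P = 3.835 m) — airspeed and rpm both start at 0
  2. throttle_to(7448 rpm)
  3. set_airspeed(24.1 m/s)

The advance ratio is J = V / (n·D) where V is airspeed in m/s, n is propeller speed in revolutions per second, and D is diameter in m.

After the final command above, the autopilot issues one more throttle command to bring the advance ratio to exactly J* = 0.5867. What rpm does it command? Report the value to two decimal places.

rpm = 857.86

set_propeller: D = 2.873 m, P = 3.835 m (p = P/D = 1.334842); state ← (V=0, rpm=0)
throttle_to(7448): rpm ← 7448
set_airspeed(24.1): V ← 24.1 m/s
final state: V = 24.1 m/s, rpm = 7448 → n = rpm/60 = 124.133333 rev/s
target J* = 0.5867; solve J* = V/(n·D) for n: n = V/(J*·D) = 24.1/(0.5867 × 2.873) = 14.297672 rev/s
rpm = 60·n = 857.860317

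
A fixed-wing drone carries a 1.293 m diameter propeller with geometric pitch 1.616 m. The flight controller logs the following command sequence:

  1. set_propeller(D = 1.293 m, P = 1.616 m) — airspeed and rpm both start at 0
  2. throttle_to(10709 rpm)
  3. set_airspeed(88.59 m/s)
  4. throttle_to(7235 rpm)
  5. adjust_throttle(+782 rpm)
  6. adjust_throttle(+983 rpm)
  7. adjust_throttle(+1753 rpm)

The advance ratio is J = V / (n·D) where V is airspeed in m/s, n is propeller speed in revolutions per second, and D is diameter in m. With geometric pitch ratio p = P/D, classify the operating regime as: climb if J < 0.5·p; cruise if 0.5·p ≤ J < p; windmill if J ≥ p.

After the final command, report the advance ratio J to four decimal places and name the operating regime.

set_propeller: D = 1.293 m, P = 1.616 m (p = P/D = 1.249807); state ← (V=0, rpm=0)
throttle_to(10709): rpm ← 10709
set_airspeed(88.59): V ← 88.59 m/s
throttle_to(7235): rpm ← 7235
adjust_throttle(+782): rpm ← 7235 +782 = 8017
adjust_throttle(+983): rpm ← 8017 +983 = 9000
adjust_throttle(+1753): rpm ← 9000 +1753 = 10753
final state: V = 88.59 m/s, rpm = 10753 → n = rpm/60 = 179.216667 rev/s
J = V / (n·D) = 88.59 / (179.216667 × 1.293) = 0.382303
regime bands: climb J<0.6249 | cruise [0.6249, 1.2498) | windmill J≥1.2498
J = 0.3823 → climb

J = 0.3823, regime = climb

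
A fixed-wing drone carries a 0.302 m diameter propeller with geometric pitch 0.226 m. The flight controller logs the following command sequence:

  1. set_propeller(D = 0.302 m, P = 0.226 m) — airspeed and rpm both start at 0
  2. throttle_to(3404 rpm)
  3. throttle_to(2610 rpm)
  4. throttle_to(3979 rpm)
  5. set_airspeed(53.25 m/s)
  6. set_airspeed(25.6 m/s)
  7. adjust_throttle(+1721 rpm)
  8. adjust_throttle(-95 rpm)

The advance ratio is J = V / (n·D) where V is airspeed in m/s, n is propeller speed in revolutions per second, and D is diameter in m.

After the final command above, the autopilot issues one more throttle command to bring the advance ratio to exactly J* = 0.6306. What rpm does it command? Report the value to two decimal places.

rpm = 8065.48

set_propeller: D = 0.302 m, P = 0.226 m (p = P/D = 0.748344); state ← (V=0, rpm=0)
throttle_to(3404): rpm ← 3404
throttle_to(2610): rpm ← 2610
throttle_to(3979): rpm ← 3979
set_airspeed(53.25): V ← 53.25 m/s
set_airspeed(25.6): V ← 25.6 m/s
adjust_throttle(+1721): rpm ← 3979 +1721 = 5700
adjust_throttle(-95): rpm ← 5700 -95 = 5605
final state: V = 25.6 m/s, rpm = 5605 → n = rpm/60 = 93.416667 rev/s
target J* = 0.6306; solve J* = V/(n·D) for n: n = V/(J*·D) = 25.6/(0.6306 × 0.302) = 134.424694 rev/s
rpm = 60·n = 8065.481629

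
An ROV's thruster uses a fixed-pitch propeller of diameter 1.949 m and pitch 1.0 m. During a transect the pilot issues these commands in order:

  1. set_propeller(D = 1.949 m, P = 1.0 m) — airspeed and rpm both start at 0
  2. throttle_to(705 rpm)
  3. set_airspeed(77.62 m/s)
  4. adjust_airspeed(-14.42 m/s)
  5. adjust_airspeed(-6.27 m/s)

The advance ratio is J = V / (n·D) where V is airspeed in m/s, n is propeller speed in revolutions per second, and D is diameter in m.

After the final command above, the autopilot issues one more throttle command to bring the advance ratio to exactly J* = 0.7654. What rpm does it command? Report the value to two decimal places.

rpm = 2289.77

set_propeller: D = 1.949 m, P = 1.0 m (p = P/D = 0.513084); state ← (V=0, rpm=0)
throttle_to(705): rpm ← 705
set_airspeed(77.62): V ← 77.62 m/s
adjust_airspeed(-14.42): V ← 77.62 -14.42 = 63.2 m/s
adjust_airspeed(-6.27): V ← 63.2 -6.27 = 56.93 m/s
final state: V = 56.93 m/s, rpm = 705 → n = rpm/60 = 11.750000 rev/s
target J* = 0.7654; solve J* = V/(n·D) for n: n = V/(J*·D) = 56.93/(0.7654 × 1.949) = 38.162858 rev/s
rpm = 60·n = 2289.771456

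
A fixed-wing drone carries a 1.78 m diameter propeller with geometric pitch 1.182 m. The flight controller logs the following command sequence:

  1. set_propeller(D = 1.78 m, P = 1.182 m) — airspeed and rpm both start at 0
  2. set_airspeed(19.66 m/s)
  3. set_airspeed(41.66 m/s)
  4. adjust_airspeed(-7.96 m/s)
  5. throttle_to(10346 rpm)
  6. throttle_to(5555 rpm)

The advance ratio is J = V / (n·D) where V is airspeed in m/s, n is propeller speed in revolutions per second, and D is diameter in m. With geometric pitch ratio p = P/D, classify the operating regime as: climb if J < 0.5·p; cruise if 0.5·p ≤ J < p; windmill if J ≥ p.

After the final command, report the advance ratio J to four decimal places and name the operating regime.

J = 0.2045, regime = climb

set_propeller: D = 1.78 m, P = 1.182 m (p = P/D = 0.664045); state ← (V=0, rpm=0)
set_airspeed(19.66): V ← 19.66 m/s
set_airspeed(41.66): V ← 41.66 m/s
adjust_airspeed(-7.96): V ← 41.66 -7.96 = 33.7 m/s
throttle_to(10346): rpm ← 10346
throttle_to(5555): rpm ← 5555
final state: V = 33.7 m/s, rpm = 5555 → n = rpm/60 = 92.583333 rev/s
J = V / (n·D) = 33.7 / (92.583333 × 1.78) = 0.204492
regime bands: climb J<0.3320 | cruise [0.3320, 0.6640) | windmill J≥0.6640
J = 0.2045 → climb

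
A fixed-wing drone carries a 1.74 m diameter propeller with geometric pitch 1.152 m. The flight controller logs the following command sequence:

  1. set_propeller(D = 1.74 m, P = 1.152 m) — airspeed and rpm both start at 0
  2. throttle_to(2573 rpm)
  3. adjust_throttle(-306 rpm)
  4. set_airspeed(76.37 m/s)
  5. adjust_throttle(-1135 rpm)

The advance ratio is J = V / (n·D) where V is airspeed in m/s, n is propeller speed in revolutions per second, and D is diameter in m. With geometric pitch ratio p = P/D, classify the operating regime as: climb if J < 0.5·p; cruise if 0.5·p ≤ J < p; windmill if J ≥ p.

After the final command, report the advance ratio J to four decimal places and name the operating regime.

set_propeller: D = 1.74 m, P = 1.152 m (p = P/D = 0.662069); state ← (V=0, rpm=0)
throttle_to(2573): rpm ← 2573
adjust_throttle(-306): rpm ← 2573 -306 = 2267
set_airspeed(76.37): V ← 76.37 m/s
adjust_throttle(-1135): rpm ← 2267 -1135 = 1132
final state: V = 76.37 m/s, rpm = 1132 → n = rpm/60 = 18.866667 rev/s
J = V / (n·D) = 76.37 / (18.866667 × 1.74) = 2.326368
regime bands: climb J<0.3310 | cruise [0.3310, 0.6621) | windmill J≥0.6621
J = 2.3264 → windmill

J = 2.3264, regime = windmill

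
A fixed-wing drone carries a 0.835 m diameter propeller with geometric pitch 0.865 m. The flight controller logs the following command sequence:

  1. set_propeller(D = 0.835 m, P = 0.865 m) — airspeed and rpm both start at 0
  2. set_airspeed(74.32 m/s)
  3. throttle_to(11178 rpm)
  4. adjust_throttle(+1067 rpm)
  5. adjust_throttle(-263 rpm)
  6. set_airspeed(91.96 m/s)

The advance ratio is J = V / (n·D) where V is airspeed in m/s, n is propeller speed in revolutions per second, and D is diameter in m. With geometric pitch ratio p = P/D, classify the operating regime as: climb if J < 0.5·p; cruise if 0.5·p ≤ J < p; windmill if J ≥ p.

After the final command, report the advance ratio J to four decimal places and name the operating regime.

set_propeller: D = 0.835 m, P = 0.865 m (p = P/D = 1.035928); state ← (V=0, rpm=0)
set_airspeed(74.32): V ← 74.32 m/s
throttle_to(11178): rpm ← 11178
adjust_throttle(+1067): rpm ← 11178 +1067 = 12245
adjust_throttle(-263): rpm ← 12245 -263 = 11982
set_airspeed(91.96): V ← 91.96 m/s
final state: V = 91.96 m/s, rpm = 11982 → n = rpm/60 = 199.700000 rev/s
J = V / (n·D) = 91.96 / (199.700000 × 0.835) = 0.551486
regime bands: climb J<0.5180 | cruise [0.5180, 1.0359) | windmill J≥1.0359
J = 0.5515 → cruise

J = 0.5515, regime = cruise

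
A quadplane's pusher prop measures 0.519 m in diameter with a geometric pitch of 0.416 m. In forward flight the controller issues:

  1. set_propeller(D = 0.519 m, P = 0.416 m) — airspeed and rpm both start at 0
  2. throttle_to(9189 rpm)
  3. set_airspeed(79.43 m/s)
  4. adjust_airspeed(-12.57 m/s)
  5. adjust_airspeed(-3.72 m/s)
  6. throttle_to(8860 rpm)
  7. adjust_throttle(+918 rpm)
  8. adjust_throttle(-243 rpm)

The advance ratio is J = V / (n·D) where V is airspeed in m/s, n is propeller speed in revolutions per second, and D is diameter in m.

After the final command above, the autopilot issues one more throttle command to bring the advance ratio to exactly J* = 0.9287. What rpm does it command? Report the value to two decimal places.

rpm = 7859.83

set_propeller: D = 0.519 m, P = 0.416 m (p = P/D = 0.801541); state ← (V=0, rpm=0)
throttle_to(9189): rpm ← 9189
set_airspeed(79.43): V ← 79.43 m/s
adjust_airspeed(-12.57): V ← 79.43 -12.57 = 66.86 m/s
adjust_airspeed(-3.72): V ← 66.86 -3.72 = 63.14 m/s
throttle_to(8860): rpm ← 8860
adjust_throttle(+918): rpm ← 8860 +918 = 9778
adjust_throttle(-243): rpm ← 9778 -243 = 9535
final state: V = 63.14 m/s, rpm = 9535 → n = rpm/60 = 158.916667 rev/s
target J* = 0.9287; solve J* = V/(n·D) for n: n = V/(J*·D) = 63.14/(0.9287 × 0.519) = 130.997128 rev/s
rpm = 60·n = 7859.827679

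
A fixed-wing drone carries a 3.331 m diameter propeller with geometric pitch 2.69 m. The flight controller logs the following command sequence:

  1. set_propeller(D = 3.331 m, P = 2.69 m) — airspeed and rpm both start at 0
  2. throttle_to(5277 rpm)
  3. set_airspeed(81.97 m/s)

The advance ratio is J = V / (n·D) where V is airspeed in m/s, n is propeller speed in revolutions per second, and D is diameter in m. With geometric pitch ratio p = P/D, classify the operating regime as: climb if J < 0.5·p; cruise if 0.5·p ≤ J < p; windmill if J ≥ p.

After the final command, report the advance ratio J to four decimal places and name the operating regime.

J = 0.2798, regime = climb

set_propeller: D = 3.331 m, P = 2.69 m (p = P/D = 0.807565); state ← (V=0, rpm=0)
throttle_to(5277): rpm ← 5277
set_airspeed(81.97): V ← 81.97 m/s
final state: V = 81.97 m/s, rpm = 5277 → n = rpm/60 = 87.950000 rev/s
J = V / (n·D) = 81.97 / (87.950000 × 3.331) = 0.279798
regime bands: climb J<0.4038 | cruise [0.4038, 0.8076) | windmill J≥0.8076
J = 0.2798 → climb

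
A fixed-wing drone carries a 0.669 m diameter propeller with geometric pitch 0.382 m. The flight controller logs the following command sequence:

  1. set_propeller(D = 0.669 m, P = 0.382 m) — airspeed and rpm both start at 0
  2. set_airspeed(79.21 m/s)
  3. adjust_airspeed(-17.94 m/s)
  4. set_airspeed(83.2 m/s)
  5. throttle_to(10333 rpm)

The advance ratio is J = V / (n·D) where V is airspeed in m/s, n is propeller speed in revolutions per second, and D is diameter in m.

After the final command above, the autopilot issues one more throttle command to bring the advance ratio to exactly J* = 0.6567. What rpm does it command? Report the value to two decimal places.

rpm = 11362.70

set_propeller: D = 0.669 m, P = 0.382 m (p = P/D = 0.571001); state ← (V=0, rpm=0)
set_airspeed(79.21): V ← 79.21 m/s
adjust_airspeed(-17.94): V ← 79.21 -17.94 = 61.27 m/s
set_airspeed(83.2): V ← 83.2 m/s
throttle_to(10333): rpm ← 10333
final state: V = 83.2 m/s, rpm = 10333 → n = rpm/60 = 172.216667 rev/s
target J* = 0.6567; solve J* = V/(n·D) for n: n = V/(J*·D) = 83.2/(0.6567 × 0.669) = 189.378291 rev/s
rpm = 60·n = 11362.697439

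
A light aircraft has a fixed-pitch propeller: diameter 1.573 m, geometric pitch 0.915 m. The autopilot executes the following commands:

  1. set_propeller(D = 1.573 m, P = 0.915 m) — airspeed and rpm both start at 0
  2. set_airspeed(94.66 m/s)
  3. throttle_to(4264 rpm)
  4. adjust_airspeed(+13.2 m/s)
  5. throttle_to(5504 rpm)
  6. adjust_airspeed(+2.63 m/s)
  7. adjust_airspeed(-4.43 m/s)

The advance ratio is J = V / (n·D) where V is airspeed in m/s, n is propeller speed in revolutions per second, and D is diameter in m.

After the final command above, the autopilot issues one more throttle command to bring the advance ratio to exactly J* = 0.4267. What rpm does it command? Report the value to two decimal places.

rpm = 9480.94

set_propeller: D = 1.573 m, P = 0.915 m (p = P/D = 0.581691); state ← (V=0, rpm=0)
set_airspeed(94.66): V ← 94.66 m/s
throttle_to(4264): rpm ← 4264
adjust_airspeed(+13.2): V ← 94.66 +13.2 = 107.86 m/s
throttle_to(5504): rpm ← 5504
adjust_airspeed(+2.63): V ← 107.86 +2.63 = 110.49 m/s
adjust_airspeed(-4.43): V ← 110.49 -4.43 = 106.06 m/s
final state: V = 106.06 m/s, rpm = 5504 → n = rpm/60 = 91.733333 rev/s
target J* = 0.4267; solve J* = V/(n·D) for n: n = V/(J*·D) = 106.06/(0.4267 × 1.573) = 158.015707 rev/s
rpm = 60·n = 9480.942391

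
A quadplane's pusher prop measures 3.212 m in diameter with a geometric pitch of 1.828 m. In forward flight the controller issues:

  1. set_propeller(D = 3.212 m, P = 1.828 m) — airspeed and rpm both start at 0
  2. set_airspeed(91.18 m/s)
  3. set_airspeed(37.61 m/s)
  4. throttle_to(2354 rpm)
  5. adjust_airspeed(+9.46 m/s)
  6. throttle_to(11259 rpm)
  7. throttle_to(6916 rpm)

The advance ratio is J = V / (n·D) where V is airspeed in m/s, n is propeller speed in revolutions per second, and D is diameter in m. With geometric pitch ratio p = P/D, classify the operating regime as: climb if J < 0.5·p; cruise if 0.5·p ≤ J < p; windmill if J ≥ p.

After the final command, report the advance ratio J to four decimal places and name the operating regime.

J = 0.1271, regime = climb

set_propeller: D = 3.212 m, P = 1.828 m (p = P/D = 0.569116); state ← (V=0, rpm=0)
set_airspeed(91.18): V ← 91.18 m/s
set_airspeed(37.61): V ← 37.61 m/s
throttle_to(2354): rpm ← 2354
adjust_airspeed(+9.46): V ← 37.61 +9.46 = 47.07 m/s
throttle_to(11259): rpm ← 11259
throttle_to(6916): rpm ← 6916
final state: V = 47.07 m/s, rpm = 6916 → n = rpm/60 = 115.266667 rev/s
J = V / (n·D) = 47.07 / (115.266667 × 3.212) = 0.127135
regime bands: climb J<0.2846 | cruise [0.2846, 0.5691) | windmill J≥0.5691
J = 0.1271 → climb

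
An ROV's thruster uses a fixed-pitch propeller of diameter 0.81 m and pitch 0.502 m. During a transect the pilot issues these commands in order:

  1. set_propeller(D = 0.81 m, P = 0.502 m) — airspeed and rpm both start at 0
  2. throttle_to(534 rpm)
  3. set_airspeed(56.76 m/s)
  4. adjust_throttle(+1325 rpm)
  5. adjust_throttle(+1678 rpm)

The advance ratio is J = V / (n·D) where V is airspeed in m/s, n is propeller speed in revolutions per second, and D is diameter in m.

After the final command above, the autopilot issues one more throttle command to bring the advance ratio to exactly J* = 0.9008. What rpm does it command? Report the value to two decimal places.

rpm = 4667.46

set_propeller: D = 0.81 m, P = 0.502 m (p = P/D = 0.619753); state ← (V=0, rpm=0)
throttle_to(534): rpm ← 534
set_airspeed(56.76): V ← 56.76 m/s
adjust_throttle(+1325): rpm ← 534 +1325 = 1859
adjust_throttle(+1678): rpm ← 1859 +1678 = 3537
final state: V = 56.76 m/s, rpm = 3537 → n = rpm/60 = 58.950000 rev/s
target J* = 0.9008; solve J* = V/(n·D) for n: n = V/(J*·D) = 56.76/(0.9008 × 0.81) = 77.790935 rev/s
rpm = 60·n = 4667.456088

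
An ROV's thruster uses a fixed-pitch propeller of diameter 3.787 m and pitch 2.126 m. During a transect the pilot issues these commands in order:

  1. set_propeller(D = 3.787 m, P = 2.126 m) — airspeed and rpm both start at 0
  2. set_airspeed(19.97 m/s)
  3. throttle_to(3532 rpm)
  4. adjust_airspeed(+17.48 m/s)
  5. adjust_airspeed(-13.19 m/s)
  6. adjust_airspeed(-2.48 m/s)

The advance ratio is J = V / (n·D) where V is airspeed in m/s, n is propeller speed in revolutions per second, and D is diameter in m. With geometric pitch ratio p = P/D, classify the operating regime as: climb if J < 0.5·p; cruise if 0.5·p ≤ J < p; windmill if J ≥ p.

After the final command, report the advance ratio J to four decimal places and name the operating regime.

J = 0.0977, regime = climb

set_propeller: D = 3.787 m, P = 2.126 m (p = P/D = 0.561394); state ← (V=0, rpm=0)
set_airspeed(19.97): V ← 19.97 m/s
throttle_to(3532): rpm ← 3532
adjust_airspeed(+17.48): V ← 19.97 +17.48 = 37.45 m/s
adjust_airspeed(-13.19): V ← 37.45 -13.19 = 24.26 m/s
adjust_airspeed(-2.48): V ← 24.26 -2.48 = 21.78 m/s
final state: V = 21.78 m/s, rpm = 3532 → n = rpm/60 = 58.866667 rev/s
J = V / (n·D) = 21.78 / (58.866667 × 3.787) = 0.097700
regime bands: climb J<0.2807 | cruise [0.2807, 0.5614) | windmill J≥0.5614
J = 0.0977 → climb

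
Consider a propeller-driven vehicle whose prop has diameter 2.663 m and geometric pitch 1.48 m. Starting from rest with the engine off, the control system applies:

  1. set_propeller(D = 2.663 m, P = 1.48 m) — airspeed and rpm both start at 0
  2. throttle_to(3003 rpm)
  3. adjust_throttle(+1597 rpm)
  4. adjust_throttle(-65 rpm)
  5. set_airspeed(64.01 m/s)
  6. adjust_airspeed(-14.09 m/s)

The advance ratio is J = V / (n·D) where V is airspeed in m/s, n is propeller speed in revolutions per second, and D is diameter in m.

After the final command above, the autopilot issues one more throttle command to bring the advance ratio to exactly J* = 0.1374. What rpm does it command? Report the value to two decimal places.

set_propeller: D = 2.663 m, P = 1.48 m (p = P/D = 0.555764); state ← (V=0, rpm=0)
throttle_to(3003): rpm ← 3003
adjust_throttle(+1597): rpm ← 3003 +1597 = 4600
adjust_throttle(-65): rpm ← 4600 -65 = 4535
set_airspeed(64.01): V ← 64.01 m/s
adjust_airspeed(-14.09): V ← 64.01 -14.09 = 49.92 m/s
final state: V = 49.92 m/s, rpm = 4535 → n = rpm/60 = 75.583333 rev/s
target J* = 0.1374; solve J* = V/(n·D) for n: n = V/(J*·D) = 49.92/(0.1374 × 2.663) = 136.432136 rev/s
rpm = 60·n = 8185.928140

rpm = 8185.93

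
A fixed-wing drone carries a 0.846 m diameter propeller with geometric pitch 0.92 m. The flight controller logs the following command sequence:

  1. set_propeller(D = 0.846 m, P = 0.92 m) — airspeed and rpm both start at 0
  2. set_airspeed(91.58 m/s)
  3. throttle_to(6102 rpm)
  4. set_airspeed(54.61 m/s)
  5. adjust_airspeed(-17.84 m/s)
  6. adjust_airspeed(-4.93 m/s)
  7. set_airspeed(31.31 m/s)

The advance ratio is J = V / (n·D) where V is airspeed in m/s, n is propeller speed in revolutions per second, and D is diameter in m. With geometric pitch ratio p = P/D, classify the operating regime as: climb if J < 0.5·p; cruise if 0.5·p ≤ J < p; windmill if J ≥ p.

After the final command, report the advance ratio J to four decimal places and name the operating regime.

set_propeller: D = 0.846 m, P = 0.92 m (p = P/D = 1.087470); state ← (V=0, rpm=0)
set_airspeed(91.58): V ← 91.58 m/s
throttle_to(6102): rpm ← 6102
set_airspeed(54.61): V ← 54.61 m/s
adjust_airspeed(-17.84): V ← 54.61 -17.84 = 36.77 m/s
adjust_airspeed(-4.93): V ← 36.77 -4.93 = 31.84 m/s
set_airspeed(31.31): V ← 31.31 m/s
final state: V = 31.31 m/s, rpm = 6102 → n = rpm/60 = 101.700000 rev/s
J = V / (n·D) = 31.31 / (101.700000 × 0.846) = 0.363908
regime bands: climb J<0.5437 | cruise [0.5437, 1.0875) | windmill J≥1.0875
J = 0.3639 → climb

J = 0.3639, regime = climb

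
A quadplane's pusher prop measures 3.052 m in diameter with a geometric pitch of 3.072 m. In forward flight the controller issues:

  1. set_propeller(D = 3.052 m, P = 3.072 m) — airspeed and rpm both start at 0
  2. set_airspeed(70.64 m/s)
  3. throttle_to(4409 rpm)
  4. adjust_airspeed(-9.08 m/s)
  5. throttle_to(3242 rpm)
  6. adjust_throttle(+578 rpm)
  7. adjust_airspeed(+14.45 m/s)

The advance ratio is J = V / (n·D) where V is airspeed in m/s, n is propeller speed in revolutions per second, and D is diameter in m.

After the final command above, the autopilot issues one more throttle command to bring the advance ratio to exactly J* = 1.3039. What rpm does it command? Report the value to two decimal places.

set_propeller: D = 3.052 m, P = 3.072 m (p = P/D = 1.006553); state ← (V=0, rpm=0)
set_airspeed(70.64): V ← 70.64 m/s
throttle_to(4409): rpm ← 4409
adjust_airspeed(-9.08): V ← 70.64 -9.08 = 61.56 m/s
throttle_to(3242): rpm ← 3242
adjust_throttle(+578): rpm ← 3242 +578 = 3820
adjust_airspeed(+14.45): V ← 61.56 +14.45 = 76.01 m/s
final state: V = 76.01 m/s, rpm = 3820 → n = rpm/60 = 63.666667 rev/s
target J* = 1.3039; solve J* = V/(n·D) for n: n = V/(J*·D) = 76.01/(1.3039 × 3.052) = 19.100376 rev/s
rpm = 60·n = 1146.022563

rpm = 1146.02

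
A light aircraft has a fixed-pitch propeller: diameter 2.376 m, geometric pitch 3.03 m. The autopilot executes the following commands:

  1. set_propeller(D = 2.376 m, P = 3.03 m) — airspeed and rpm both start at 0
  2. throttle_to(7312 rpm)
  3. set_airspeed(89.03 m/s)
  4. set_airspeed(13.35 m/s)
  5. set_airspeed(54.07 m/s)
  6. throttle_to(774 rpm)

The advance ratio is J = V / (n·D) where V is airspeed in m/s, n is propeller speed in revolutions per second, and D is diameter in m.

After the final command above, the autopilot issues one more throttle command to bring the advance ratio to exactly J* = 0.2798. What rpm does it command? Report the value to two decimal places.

set_propeller: D = 2.376 m, P = 3.03 m (p = P/D = 1.275253); state ← (V=0, rpm=0)
throttle_to(7312): rpm ← 7312
set_airspeed(89.03): V ← 89.03 m/s
set_airspeed(13.35): V ← 13.35 m/s
set_airspeed(54.07): V ← 54.07 m/s
throttle_to(774): rpm ← 774
final state: V = 54.07 m/s, rpm = 774 → n = rpm/60 = 12.900000 rev/s
target J* = 0.2798; solve J* = V/(n·D) for n: n = V/(J*·D) = 54.07/(0.2798 × 2.376) = 81.332144 rev/s
rpm = 60·n = 4879.928665

rpm = 4879.93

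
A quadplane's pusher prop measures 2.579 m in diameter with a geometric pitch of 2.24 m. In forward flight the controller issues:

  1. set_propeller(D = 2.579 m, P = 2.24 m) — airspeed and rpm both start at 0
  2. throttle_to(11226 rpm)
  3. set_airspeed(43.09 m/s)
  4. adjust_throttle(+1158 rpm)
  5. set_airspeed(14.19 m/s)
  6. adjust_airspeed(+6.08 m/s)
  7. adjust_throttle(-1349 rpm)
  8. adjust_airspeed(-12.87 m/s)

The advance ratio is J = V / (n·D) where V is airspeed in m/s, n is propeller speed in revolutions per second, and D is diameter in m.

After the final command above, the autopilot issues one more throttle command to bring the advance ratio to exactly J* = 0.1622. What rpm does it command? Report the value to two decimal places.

rpm = 1061.40

set_propeller: D = 2.579 m, P = 2.24 m (p = P/D = 0.868554); state ← (V=0, rpm=0)
throttle_to(11226): rpm ← 11226
set_airspeed(43.09): V ← 43.09 m/s
adjust_throttle(+1158): rpm ← 11226 +1158 = 12384
set_airspeed(14.19): V ← 14.19 m/s
adjust_airspeed(+6.08): V ← 14.19 +6.08 = 20.27 m/s
adjust_throttle(-1349): rpm ← 12384 -1349 = 11035
adjust_airspeed(-12.87): V ← 20.27 -12.87 = 7.4 m/s
final state: V = 7.4 m/s, rpm = 11035 → n = rpm/60 = 183.916667 rev/s
target J* = 0.1622; solve J* = V/(n·D) for n: n = V/(J*·D) = 7.4/(0.1622 × 2.579) = 17.690069 rev/s
rpm = 60·n = 1061.404142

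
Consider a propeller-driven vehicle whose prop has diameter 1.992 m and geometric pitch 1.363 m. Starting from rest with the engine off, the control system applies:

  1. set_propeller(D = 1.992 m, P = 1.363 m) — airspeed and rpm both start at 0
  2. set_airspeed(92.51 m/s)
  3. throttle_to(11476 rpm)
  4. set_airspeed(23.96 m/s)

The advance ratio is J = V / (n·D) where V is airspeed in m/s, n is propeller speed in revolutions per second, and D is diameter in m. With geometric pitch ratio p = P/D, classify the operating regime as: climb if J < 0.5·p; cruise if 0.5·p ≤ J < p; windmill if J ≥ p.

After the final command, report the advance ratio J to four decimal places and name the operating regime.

J = 0.0629, regime = climb

set_propeller: D = 1.992 m, P = 1.363 m (p = P/D = 0.684237); state ← (V=0, rpm=0)
set_airspeed(92.51): V ← 92.51 m/s
throttle_to(11476): rpm ← 11476
set_airspeed(23.96): V ← 23.96 m/s
final state: V = 23.96 m/s, rpm = 11476 → n = rpm/60 = 191.266667 rev/s
J = V / (n·D) = 23.96 / (191.266667 × 1.992) = 0.062887
regime bands: climb J<0.3421 | cruise [0.3421, 0.6842) | windmill J≥0.6842
J = 0.0629 → climb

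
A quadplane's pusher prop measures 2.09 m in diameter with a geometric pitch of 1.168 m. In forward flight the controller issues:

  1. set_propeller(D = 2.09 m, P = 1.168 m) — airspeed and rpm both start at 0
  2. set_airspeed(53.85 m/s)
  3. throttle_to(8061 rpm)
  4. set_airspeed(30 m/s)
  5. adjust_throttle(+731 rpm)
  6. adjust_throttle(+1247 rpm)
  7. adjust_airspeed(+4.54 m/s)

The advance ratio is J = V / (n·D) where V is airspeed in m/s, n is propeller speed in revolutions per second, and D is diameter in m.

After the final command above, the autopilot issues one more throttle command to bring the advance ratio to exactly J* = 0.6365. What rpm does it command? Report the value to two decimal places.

rpm = 1557.86

set_propeller: D = 2.09 m, P = 1.168 m (p = P/D = 0.558852); state ← (V=0, rpm=0)
set_airspeed(53.85): V ← 53.85 m/s
throttle_to(8061): rpm ← 8061
set_airspeed(30): V ← 30 m/s
adjust_throttle(+731): rpm ← 8061 +731 = 8792
adjust_throttle(+1247): rpm ← 8792 +1247 = 10039
adjust_airspeed(+4.54): V ← 30 +4.54 = 34.54 m/s
final state: V = 34.54 m/s, rpm = 10039 → n = rpm/60 = 167.316667 rev/s
target J* = 0.6365; solve J* = V/(n·D) for n: n = V/(J*·D) = 34.54/(0.6365 × 2.09) = 25.964361 rev/s
rpm = 60·n = 1557.861661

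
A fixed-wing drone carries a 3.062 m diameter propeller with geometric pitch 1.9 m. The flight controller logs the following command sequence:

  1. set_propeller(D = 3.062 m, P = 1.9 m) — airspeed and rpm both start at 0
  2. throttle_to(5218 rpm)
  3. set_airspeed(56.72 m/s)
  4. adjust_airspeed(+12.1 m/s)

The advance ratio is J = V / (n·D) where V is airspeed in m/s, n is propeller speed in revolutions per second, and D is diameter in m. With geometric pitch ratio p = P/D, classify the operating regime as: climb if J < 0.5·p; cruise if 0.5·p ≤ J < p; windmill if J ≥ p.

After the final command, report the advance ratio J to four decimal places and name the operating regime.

set_propeller: D = 3.062 m, P = 1.9 m (p = P/D = 0.620509); state ← (V=0, rpm=0)
throttle_to(5218): rpm ← 5218
set_airspeed(56.72): V ← 56.72 m/s
adjust_airspeed(+12.1): V ← 56.72 +12.1 = 68.82 m/s
final state: V = 68.82 m/s, rpm = 5218 → n = rpm/60 = 86.966667 rev/s
J = V / (n·D) = 68.82 / (86.966667 × 3.062) = 0.258438
regime bands: climb J<0.3103 | cruise [0.3103, 0.6205) | windmill J≥0.6205
J = 0.2584 → climb

J = 0.2584, regime = climb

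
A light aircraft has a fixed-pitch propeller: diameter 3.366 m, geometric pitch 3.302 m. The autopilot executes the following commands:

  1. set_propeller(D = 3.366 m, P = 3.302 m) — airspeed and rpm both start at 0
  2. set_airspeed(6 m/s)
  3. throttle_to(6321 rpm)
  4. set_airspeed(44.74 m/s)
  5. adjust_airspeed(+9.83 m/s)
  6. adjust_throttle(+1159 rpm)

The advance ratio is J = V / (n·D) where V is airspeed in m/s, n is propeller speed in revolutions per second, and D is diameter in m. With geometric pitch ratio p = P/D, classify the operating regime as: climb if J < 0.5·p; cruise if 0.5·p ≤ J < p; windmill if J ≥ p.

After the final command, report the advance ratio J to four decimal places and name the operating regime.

J = 0.1300, regime = climb

set_propeller: D = 3.366 m, P = 3.302 m (p = P/D = 0.980986); state ← (V=0, rpm=0)
set_airspeed(6): V ← 6 m/s
throttle_to(6321): rpm ← 6321
set_airspeed(44.74): V ← 44.74 m/s
adjust_airspeed(+9.83): V ← 44.74 +9.83 = 54.57 m/s
adjust_throttle(+1159): rpm ← 6321 +1159 = 7480
final state: V = 54.57 m/s, rpm = 7480 → n = rpm/60 = 124.666667 rev/s
J = V / (n·D) = 54.57 / (124.666667 × 3.366) = 0.130044
regime bands: climb J<0.4905 | cruise [0.4905, 0.9810) | windmill J≥0.9810
J = 0.1300 → climb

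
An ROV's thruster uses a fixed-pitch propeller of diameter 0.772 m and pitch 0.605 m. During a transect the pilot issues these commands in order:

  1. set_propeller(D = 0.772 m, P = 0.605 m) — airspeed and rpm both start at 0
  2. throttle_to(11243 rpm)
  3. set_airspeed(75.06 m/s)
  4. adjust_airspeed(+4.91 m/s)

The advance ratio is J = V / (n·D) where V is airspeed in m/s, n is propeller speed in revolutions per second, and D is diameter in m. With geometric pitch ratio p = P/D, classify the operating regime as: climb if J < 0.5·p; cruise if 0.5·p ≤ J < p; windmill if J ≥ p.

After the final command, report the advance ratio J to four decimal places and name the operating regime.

J = 0.5528, regime = cruise

set_propeller: D = 0.772 m, P = 0.605 m (p = P/D = 0.783679); state ← (V=0, rpm=0)
throttle_to(11243): rpm ← 11243
set_airspeed(75.06): V ← 75.06 m/s
adjust_airspeed(+4.91): V ← 75.06 +4.91 = 79.97 m/s
final state: V = 79.97 m/s, rpm = 11243 → n = rpm/60 = 187.383333 rev/s
J = V / (n·D) = 79.97 / (187.383333 × 0.772) = 0.552814
regime bands: climb J<0.3918 | cruise [0.3918, 0.7837) | windmill J≥0.7837
J = 0.5528 → cruise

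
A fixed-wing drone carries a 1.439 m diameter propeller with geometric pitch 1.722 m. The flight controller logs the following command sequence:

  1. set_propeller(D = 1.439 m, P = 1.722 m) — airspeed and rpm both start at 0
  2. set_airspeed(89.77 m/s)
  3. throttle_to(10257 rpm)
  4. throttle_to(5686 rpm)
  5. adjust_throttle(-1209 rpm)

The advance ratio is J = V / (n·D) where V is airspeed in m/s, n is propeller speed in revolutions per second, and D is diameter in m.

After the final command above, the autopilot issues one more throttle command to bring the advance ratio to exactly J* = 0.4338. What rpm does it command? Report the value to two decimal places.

rpm = 8628.44

set_propeller: D = 1.439 m, P = 1.722 m (p = P/D = 1.196664); state ← (V=0, rpm=0)
set_airspeed(89.77): V ← 89.77 m/s
throttle_to(10257): rpm ← 10257
throttle_to(5686): rpm ← 5686
adjust_throttle(-1209): rpm ← 5686 -1209 = 4477
final state: V = 89.77 m/s, rpm = 4477 → n = rpm/60 = 74.616667 rev/s
target J* = 0.4338; solve J* = V/(n·D) for n: n = V/(J*·D) = 89.77/(0.4338 × 1.439) = 143.807284 rev/s
rpm = 60·n = 8628.437029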